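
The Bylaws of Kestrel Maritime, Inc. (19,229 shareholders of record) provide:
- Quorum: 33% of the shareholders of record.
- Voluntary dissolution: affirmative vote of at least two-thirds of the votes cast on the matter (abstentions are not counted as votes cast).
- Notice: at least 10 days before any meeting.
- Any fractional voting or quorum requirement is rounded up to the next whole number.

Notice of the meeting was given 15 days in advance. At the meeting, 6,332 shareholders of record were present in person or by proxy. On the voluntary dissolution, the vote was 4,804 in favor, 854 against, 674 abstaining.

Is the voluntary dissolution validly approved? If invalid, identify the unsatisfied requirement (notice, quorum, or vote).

Notice: 15 days given; 10 required. Satisfied.
Quorum: 33% of 19,229 = 6,345.57, rounded up to 6,346; 6,332 present. Not satisfied.
Vote: requires two-thirds of the votes cast (6,332 − 674 abstaining = 5,658); 2/3 of 5658 = 3772, so 3,772 needed; 4,804 in favor. Satisfied.

Invalid — quorum requirement not satisfied.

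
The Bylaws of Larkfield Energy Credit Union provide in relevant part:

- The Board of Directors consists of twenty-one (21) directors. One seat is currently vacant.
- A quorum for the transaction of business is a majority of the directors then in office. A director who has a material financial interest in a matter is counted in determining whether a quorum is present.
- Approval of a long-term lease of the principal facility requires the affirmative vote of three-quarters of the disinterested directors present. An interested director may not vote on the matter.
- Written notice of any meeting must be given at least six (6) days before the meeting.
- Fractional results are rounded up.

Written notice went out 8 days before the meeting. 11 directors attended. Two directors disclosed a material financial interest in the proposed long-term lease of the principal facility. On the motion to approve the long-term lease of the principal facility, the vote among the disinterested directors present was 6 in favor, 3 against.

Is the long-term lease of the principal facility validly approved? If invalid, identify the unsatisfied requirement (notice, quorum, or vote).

Invalid — vote requirement not satisfied.

Notice: 8 days given; 6 required (8 ≥ 6). Satisfied.
Quorum: 11 present (interested directors count toward quorum); quorum is 11. Satisfied.
Vote: the long-term lease of the principal facility requires three-fourths of the disinterested directors present (11 − 2 = 9). 3/4 of 9 = 6.75, rounded up to 7, so 7 affirmative votes are needed; 6 voted in favor. Not satisfied.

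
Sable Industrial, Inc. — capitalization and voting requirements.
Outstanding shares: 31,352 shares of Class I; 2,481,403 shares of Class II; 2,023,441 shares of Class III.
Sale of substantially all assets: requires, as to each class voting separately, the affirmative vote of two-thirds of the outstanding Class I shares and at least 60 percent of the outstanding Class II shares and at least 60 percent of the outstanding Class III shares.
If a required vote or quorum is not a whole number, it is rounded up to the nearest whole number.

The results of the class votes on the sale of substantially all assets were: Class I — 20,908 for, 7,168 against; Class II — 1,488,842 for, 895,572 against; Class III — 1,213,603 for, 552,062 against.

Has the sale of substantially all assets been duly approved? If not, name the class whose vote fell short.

Class I: 2/3 of 31352 = 20901.33, rounded up to 20902; 20,902 required, 20,908 in favor — approved.
Class II: 3/5 of 2481403 = 1488841.80, rounded up to 1488842; 1,488,842 required, 1,488,842 in favor — approved.
Class III: 3/5 of 2023441 = 1214064.60, rounded up to 1214065; 1,214,065 required, 1,213,603 in favor — not approved.

Not approved — the Class III shares did not give the required vote.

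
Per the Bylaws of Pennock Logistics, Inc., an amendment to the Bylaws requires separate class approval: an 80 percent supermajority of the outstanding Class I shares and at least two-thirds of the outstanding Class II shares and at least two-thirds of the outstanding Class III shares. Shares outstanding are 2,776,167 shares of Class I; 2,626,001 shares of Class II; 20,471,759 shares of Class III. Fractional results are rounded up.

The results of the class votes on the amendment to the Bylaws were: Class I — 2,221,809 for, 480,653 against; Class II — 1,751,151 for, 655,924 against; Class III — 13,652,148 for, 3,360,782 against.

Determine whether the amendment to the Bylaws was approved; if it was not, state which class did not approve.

Approved — every class gave the required vote.

Class I: 4/5 of 2776167 = 2220933.60, rounded up to 2220934; 2,220,934 required, 2,221,809 in favor — approved.
Class II: 2/3 of 2626001 = 1750667.33, rounded up to 1750668; 1,750,668 required, 1,751,151 in favor — approved.
Class III: 2/3 of 20471759 = 13647839.33, rounded up to 13647840; 13,647,840 required, 13,652,148 in favor — approved.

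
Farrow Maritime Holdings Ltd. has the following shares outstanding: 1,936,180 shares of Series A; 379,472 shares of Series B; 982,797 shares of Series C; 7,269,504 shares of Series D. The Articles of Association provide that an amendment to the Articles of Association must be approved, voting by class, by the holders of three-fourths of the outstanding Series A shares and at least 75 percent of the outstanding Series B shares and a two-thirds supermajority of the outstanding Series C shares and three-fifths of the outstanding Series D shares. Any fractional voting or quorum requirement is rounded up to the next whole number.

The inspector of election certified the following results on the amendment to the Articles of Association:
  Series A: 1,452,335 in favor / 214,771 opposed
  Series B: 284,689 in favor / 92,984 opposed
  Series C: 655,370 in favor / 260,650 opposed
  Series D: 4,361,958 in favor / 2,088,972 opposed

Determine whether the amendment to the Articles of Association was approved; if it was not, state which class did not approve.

Series A: 3/4 of 1936180 = 1452135; 1,452,135 required, 1,452,335 in favor — approved.
Series B: 3/4 of 379472 = 284604; 284,604 required, 284,689 in favor — approved.
Series C: 2/3 of 982797 = 655198; 655,198 required, 655,370 in favor — approved.
Series D: 3/5 of 7269504 = 4361702.40, rounded up to 4361703; 4,361,703 required, 4,361,958 in favor — approved.

Approved — every class gave the required vote.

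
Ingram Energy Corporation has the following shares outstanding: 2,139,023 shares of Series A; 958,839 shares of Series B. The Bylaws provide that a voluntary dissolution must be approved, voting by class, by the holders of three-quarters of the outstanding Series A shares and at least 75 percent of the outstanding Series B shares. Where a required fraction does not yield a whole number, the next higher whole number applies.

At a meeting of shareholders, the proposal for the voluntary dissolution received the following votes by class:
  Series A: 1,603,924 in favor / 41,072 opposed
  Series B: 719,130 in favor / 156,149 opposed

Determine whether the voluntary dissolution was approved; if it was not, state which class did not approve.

Not approved — the Series A shares did not give the required vote.

Series A: 3/4 of 2139023 = 1604267.25, rounded up to 1604268; 1,604,268 required, 1,603,924 in favor — not approved.
Series B: 3/4 of 958839 = 719129.25, rounded up to 719130; 719,130 required, 719,130 in favor — approved.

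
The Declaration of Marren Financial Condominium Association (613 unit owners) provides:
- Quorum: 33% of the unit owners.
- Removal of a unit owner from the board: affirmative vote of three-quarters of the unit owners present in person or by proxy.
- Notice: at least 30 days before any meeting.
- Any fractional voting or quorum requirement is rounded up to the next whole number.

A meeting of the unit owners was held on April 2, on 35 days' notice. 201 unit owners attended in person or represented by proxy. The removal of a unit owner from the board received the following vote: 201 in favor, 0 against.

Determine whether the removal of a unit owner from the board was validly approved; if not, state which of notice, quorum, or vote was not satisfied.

Notice: 35 days given; 30 required. Satisfied.
Quorum: 33% of 613 = 202.29, rounded up to 203; 201 present. Not satisfied.
Vote: requires three-fourths of those present (201); 3/4 of 201 = 150.75, rounded up to 151, so 151 needed; 201 in favor. Satisfied.

Invalid — quorum requirement not satisfied.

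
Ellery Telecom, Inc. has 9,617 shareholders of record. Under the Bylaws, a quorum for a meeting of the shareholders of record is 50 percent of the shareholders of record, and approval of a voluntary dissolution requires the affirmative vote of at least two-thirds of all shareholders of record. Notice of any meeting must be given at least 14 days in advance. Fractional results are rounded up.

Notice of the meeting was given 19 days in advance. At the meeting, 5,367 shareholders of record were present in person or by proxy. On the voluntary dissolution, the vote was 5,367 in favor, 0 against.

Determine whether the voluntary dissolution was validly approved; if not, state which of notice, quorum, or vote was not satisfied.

Notice: 19 days given; 14 required. Satisfied.
Quorum: 50% of 9,617 = 4,808.50, rounded up to 4,809; 5,367 present. Satisfied.
Vote: requires two-thirds of all shareholders of record (9,617); 2/3 of 9617 = 6411.33, rounded up to 6412, so 6,412 needed; 5,367 in favor. Not satisfied.

Invalid — vote requirement not satisfied.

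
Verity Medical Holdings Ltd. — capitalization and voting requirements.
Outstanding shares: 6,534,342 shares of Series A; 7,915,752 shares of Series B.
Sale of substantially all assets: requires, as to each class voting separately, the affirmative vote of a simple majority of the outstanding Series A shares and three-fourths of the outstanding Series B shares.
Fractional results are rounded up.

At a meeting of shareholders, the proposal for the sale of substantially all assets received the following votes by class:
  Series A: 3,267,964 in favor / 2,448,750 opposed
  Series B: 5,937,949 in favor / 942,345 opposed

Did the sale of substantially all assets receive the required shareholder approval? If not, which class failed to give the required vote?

Series A: a majority of 6534342 is 3267172; 3,267,172 required, 3,267,964 in favor — approved.
Series B: 3/4 of 7915752 = 5936814; 5,936,814 required, 5,937,949 in favor — approved.

Approved — every class gave the required vote.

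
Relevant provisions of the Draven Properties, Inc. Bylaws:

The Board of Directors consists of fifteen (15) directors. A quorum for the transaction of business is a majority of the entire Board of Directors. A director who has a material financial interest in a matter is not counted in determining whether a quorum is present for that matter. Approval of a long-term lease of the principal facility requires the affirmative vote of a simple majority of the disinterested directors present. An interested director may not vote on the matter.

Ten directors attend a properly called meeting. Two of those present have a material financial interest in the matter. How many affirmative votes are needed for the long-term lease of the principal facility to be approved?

The long-term lease of the principal facility requires a majority of the disinterested directors present (10 − 2 = 8).
A majority of 8 is 5.

5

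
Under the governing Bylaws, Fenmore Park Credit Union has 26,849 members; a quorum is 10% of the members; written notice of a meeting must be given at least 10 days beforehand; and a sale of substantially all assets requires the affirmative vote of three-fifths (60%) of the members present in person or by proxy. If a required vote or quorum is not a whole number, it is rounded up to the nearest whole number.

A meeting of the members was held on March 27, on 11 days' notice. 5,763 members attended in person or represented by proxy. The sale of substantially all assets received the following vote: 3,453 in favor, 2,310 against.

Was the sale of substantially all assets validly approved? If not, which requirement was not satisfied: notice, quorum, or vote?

Notice: 11 days given; 10 required. Satisfied.
Quorum: 10% of 26,849 = 2,684.90, rounded up to 2,685; 5,763 present. Satisfied.
Vote: requires three-fifths of those present (5,763); 3/5 of 5763 = 3457.80, rounded up to 3458, so 3,458 needed; 3,453 in favor. Not satisfied.

Invalid — vote requirement not satisfied.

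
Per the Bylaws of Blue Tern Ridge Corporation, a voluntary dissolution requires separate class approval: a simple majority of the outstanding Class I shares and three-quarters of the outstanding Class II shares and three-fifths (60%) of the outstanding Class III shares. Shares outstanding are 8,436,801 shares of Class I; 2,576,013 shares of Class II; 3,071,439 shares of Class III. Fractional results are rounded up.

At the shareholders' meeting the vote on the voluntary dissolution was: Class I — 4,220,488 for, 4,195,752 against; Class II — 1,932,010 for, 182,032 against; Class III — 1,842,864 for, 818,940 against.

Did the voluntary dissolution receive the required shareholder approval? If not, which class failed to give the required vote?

Approved — every class gave the required vote.

Class I: a majority of 8436801 is 4218401; 4,218,401 required, 4,220,488 in favor — approved.
Class II: 3/4 of 2576013 = 1932009.75, rounded up to 1932010; 1,932,010 required, 1,932,010 in favor — approved.
Class III: 3/5 of 3071439 = 1842863.40, rounded up to 1842864; 1,842,864 required, 1,842,864 in favor — approved.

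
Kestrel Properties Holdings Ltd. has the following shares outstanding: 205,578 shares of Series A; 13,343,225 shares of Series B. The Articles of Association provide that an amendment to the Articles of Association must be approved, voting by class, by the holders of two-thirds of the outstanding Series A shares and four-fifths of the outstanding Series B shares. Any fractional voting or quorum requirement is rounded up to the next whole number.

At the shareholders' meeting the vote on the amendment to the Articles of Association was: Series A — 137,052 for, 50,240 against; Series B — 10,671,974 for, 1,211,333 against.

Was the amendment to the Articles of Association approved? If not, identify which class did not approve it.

Series A: 2/3 of 205578 = 137052; 137,052 required, 137,052 in favor — approved.
Series B: 4/5 of 13343225 = 10674580; 10,674,580 required, 10,671,974 in favor — not approved.

Not approved — the Series B shares did not give the required vote.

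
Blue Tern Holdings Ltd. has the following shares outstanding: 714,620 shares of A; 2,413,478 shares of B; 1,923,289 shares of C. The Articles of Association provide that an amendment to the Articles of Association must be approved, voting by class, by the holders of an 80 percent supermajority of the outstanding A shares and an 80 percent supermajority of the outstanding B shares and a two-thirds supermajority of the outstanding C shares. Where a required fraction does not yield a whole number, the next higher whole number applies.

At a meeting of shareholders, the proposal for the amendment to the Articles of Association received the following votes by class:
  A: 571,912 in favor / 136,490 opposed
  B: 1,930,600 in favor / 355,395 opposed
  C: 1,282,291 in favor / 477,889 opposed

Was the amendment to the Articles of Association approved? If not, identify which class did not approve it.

A: 4/5 of 714620 = 571696; 571,696 required, 571,912 in favor — approved.
B: 4/5 of 2413478 = 1930782.40, rounded up to 1930783; 1,930,783 required, 1,930,600 in favor — not approved.
C: 2/3 of 1923289 = 1282192.67, rounded up to 1282193; 1,282,193 required, 1,282,291 in favor — approved.

Not approved — the B shares did not give the required vote.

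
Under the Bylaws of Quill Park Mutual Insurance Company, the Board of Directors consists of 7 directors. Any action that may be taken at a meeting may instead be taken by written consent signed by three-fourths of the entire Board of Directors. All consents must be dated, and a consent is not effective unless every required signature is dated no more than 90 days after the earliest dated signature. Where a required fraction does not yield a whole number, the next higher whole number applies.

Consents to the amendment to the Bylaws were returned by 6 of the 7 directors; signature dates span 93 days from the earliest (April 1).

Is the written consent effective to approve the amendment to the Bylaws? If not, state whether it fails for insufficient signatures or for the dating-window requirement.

Signatures required: three-fourths of 7 — 3/4 of 7 = 5.25, rounded up to 6, so 6 needed; 6 signed. Sufficient.
Dating window: the latest signature is 93 days after the earliest; the limit is 90 days. Outside the window.

Not effective — dating-window requirement not satisfied.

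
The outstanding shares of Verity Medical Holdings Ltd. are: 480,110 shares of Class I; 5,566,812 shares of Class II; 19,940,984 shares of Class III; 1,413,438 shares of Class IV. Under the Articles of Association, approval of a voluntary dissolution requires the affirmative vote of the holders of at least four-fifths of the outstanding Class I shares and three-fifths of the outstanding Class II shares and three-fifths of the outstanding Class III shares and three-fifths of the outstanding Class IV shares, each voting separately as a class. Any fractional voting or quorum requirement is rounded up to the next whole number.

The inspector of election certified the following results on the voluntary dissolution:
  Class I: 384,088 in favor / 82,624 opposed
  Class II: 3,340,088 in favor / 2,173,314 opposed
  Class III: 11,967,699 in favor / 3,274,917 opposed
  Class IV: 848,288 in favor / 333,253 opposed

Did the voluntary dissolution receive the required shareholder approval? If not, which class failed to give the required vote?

Class I: 4/5 of 480110 = 384088; 384,088 required, 384,088 in favor — approved.
Class II: 3/5 of 5566812 = 3340087.20, rounded up to 3340088; 3,340,088 required, 3,340,088 in favor — approved.
Class III: 3/5 of 19940984 = 11964590.40, rounded up to 11964591; 11,964,591 required, 11,967,699 in favor — approved.
Class IV: 3/5 of 1413438 = 848062.80, rounded up to 848063; 848,063 required, 848,288 in favor — approved.

Approved — every class gave the required vote.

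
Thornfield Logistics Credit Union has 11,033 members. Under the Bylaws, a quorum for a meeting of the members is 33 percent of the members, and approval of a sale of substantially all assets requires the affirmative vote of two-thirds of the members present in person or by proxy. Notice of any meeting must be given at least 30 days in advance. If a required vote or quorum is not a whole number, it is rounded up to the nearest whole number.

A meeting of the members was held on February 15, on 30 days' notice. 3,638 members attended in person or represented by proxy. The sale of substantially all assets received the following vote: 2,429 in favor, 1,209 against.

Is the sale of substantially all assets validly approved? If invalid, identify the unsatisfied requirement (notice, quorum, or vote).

Notice: 30 days given; 30 required. Satisfied.
Quorum: 33% of 11,033 = 3,640.89, rounded up to 3,641; 3,638 present. Not satisfied.
Vote: requires two-thirds of those present (3,638); 2/3 of 3638 = 2425.33, rounded up to 2426, so 2,426 needed; 2,429 in favor. Satisfied.

Invalid — quorum requirement not satisfied.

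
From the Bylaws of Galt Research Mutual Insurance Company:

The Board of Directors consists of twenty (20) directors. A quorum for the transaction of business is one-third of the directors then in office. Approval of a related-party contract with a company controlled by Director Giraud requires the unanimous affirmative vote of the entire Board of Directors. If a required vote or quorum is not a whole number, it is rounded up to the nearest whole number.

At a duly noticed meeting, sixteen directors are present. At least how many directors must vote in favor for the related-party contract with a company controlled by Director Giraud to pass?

The related-party contract with a company controlled by Director Giraud requires the unanimous vote of the entire Board of Directors (20).
Unanimous means all 20.
(Only 16 can vote, so the related-party contract with a company controlled by Director Giraud cannot pass at this meeting, but the required vote is still 20.)

20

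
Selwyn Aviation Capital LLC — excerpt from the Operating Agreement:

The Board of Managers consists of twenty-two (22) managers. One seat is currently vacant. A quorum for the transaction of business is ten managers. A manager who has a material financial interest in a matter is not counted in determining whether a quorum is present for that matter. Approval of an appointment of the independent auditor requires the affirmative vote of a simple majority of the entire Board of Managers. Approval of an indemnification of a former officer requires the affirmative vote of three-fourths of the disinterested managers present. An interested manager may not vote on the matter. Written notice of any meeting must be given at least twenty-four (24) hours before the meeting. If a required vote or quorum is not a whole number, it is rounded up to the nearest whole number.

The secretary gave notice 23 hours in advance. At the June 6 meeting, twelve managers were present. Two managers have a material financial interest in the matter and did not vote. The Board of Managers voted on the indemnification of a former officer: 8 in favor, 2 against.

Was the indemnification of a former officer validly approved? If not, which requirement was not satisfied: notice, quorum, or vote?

Notice: 23 hours given; 24 required (23 < 24). Not satisfied.
Quorum: 12 present, but the 2 interested managers do not count, leaving 10. Quorum is 10. Satisfied.
Vote: the indemnification of a former officer requires three-fourths of the disinterested managers present (12 − 2 = 10). 3/4 of 10 = 7.50, rounded up to 8, so 8 affirmative votes are needed; 8 voted in favor. Satisfied.

Invalid — notice requirement not satisfied.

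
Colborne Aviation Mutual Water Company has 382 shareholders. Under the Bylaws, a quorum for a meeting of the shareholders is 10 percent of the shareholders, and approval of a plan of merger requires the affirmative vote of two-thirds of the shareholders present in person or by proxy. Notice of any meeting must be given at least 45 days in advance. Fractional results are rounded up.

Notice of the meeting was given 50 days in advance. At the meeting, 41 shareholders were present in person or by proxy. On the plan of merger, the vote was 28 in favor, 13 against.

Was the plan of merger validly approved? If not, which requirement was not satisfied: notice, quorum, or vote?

Valid — all requirements satisfied.

Notice: 50 days given; 45 required. Satisfied.
Quorum: 10% of 382 = 38.20, rounded up to 39; 41 present. Satisfied.
Vote: requires two-thirds of those present (41); 2/3 of 41 = 27.33, rounded up to 28, so 28 needed; 28 in favor. Satisfied.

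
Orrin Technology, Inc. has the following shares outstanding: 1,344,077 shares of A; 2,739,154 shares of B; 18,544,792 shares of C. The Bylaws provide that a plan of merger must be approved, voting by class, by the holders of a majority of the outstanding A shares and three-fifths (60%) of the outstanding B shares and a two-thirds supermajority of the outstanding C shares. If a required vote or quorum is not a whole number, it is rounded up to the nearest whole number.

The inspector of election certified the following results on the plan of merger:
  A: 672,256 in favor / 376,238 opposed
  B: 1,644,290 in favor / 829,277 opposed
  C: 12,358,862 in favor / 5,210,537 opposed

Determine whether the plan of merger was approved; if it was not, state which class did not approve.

A: a majority of 1344077 is 672039; 672,039 required, 672,256 in favor — approved.
B: 3/5 of 2739154 = 1643492.40, rounded up to 1643493; 1,643,493 required, 1,644,290 in favor — approved.
C: 2/3 of 18544792 = 12363194.67, rounded up to 12363195; 12,363,195 required, 12,358,862 in favor — not approved.

Not approved — the C shares did not give the required vote.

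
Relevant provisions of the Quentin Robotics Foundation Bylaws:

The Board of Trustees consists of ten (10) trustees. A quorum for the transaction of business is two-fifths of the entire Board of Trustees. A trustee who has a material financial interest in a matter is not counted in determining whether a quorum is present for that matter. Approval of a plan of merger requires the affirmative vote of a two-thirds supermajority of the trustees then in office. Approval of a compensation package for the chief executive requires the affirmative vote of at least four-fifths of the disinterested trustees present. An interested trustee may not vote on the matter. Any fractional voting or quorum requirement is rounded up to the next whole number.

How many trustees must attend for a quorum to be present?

4

2/5 of 10 = 4.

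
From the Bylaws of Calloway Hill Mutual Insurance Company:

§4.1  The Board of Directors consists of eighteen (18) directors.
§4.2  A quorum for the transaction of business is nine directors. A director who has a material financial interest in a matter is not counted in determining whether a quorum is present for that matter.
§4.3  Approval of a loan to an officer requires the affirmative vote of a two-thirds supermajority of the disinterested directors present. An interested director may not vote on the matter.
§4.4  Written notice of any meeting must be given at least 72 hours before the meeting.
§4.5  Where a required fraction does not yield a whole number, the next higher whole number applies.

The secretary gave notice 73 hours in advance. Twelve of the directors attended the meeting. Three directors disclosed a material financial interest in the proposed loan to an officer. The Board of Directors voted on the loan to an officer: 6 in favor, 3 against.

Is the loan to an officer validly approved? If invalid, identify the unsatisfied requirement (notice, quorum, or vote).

Valid — all requirements satisfied.

Notice: 73 hours given; 72 required (73 ≥ 72). Satisfied.
Quorum: 12 present, but the 3 interested directors do not count, leaving 9. Quorum is 9. Satisfied.
Vote: the loan to an officer requires two-thirds of the disinterested directors present (12 − 3 = 9). 2/3 of 9 = 6, so 6 affirmative votes are needed; 6 voted in favor. Satisfied.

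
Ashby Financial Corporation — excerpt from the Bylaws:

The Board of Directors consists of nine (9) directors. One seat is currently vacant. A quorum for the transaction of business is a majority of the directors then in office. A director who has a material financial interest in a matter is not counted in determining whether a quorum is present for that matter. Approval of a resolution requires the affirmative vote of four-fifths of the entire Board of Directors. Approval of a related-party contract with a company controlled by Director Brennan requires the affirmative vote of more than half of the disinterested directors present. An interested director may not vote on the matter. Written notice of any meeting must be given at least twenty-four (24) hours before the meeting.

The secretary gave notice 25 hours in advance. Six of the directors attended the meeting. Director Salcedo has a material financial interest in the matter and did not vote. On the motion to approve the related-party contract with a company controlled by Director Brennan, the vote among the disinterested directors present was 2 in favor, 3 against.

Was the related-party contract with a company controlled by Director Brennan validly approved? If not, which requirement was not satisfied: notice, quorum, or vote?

Notice: 25 hours given; 24 required (25 ≥ 24). Satisfied.
Quorum: 6 present, but the 1 interested director does not count, leaving 5. Quorum is 5. Satisfied.
Vote: the related-party contract with a company controlled by Director Brennan requires a majority of the disinterested directors present (6 − 1 = 5). A majority of 5 is 3, so 3 affirmative votes are needed; 2 voted in favor. Not satisfied.

Invalid — vote requirement not satisfied.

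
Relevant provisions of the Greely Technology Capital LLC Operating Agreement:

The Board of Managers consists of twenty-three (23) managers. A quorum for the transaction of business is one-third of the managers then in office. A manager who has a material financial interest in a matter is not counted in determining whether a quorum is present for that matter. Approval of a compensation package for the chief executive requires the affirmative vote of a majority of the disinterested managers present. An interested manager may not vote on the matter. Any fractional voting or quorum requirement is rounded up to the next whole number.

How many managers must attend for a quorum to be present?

8

1/3 of 23 = 7.67, rounded up to 8.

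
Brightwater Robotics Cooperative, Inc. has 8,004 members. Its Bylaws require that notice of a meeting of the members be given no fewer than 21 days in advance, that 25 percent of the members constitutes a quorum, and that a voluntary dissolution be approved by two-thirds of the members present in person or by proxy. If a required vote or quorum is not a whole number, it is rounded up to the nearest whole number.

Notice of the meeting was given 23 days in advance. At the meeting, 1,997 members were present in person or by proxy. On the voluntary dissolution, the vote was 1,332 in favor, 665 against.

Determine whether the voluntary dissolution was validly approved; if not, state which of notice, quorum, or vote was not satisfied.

Notice: 23 days given; 21 required. Satisfied.
Quorum: 25% of 8,004 = 2,001; 1,997 present. Not satisfied.
Vote: requires two-thirds of those present (1,997); 2/3 of 1997 = 1331.33, rounded up to 1332, so 1,332 needed; 1,332 in favor. Satisfied.

Invalid — quorum requirement not satisfied.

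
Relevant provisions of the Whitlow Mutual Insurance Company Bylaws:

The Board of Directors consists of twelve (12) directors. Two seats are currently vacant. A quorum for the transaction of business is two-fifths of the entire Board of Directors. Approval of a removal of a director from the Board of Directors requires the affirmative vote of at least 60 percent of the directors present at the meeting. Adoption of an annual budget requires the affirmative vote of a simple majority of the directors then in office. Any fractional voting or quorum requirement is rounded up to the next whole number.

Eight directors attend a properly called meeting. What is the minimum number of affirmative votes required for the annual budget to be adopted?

The annual budget requires a majority of the directors then in office (10).
A majority of 10 is 6.

6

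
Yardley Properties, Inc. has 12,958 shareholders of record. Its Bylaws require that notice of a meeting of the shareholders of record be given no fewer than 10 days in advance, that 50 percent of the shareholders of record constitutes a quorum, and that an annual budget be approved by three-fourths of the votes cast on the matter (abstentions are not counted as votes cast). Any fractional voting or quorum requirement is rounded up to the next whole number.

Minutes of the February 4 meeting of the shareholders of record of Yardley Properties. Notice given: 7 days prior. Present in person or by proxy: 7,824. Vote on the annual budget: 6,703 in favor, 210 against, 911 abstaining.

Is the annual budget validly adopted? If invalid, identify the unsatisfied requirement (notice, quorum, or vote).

Invalid — notice requirement not satisfied.

Notice: 7 days given; 10 required. Not satisfied.
Quorum: 50% of 12,958 = 6,479; 7,824 present. Satisfied.
Vote: requires three-fourths of the votes cast (7,824 − 911 abstaining = 6,913); 3/4 of 6913 = 5184.75, rounded up to 5185, so 5,185 needed; 6,703 in favor. Satisfied.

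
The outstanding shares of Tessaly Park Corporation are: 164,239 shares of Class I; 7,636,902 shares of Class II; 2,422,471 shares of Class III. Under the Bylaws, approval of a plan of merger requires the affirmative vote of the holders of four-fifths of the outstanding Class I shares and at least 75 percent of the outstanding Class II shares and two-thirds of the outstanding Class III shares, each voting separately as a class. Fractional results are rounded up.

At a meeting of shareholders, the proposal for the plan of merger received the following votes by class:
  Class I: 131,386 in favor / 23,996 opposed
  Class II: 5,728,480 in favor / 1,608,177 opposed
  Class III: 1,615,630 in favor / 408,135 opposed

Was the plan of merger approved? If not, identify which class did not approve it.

Not approved — the Class I shares did not give the required vote.

Class I: 4/5 of 164239 = 131391.20, rounded up to 131392; 131,392 required, 131,386 in favor — not approved.
Class II: 3/4 of 7636902 = 5727676.50, rounded up to 5727677; 5,727,677 required, 5,728,480 in favor — approved.
Class III: 2/3 of 2422471 = 1614980.67, rounded up to 1614981; 1,614,981 required, 1,615,630 in favor — approved.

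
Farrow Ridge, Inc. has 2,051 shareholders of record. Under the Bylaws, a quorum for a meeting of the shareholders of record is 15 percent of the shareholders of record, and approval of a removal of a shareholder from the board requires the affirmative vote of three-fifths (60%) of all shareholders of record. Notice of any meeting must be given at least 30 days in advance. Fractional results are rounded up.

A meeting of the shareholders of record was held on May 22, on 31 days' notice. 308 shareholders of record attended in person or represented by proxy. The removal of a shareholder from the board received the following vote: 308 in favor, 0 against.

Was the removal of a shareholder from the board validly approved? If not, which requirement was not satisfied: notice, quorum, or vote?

Notice: 31 days given; 30 required. Satisfied.
Quorum: 15% of 2,051 = 307.65, rounded up to 308; 308 present. Satisfied.
Vote: requires three-fifths of all shareholders of record (2,051); 3/5 of 2051 = 1230.60, rounded up to 1231, so 1,231 needed; 308 in favor. Not satisfied.

Invalid — vote requirement not satisfied.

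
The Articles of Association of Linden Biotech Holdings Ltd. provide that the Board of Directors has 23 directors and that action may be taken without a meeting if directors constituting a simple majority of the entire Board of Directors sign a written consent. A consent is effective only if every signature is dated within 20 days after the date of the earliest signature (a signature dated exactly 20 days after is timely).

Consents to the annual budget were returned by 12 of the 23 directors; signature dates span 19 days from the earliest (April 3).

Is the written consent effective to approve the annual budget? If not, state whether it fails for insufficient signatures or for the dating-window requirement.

Signatures required: a simple majority of 23 — a majority of 23 is 12, so 12 needed; 12 signed. Sufficient.
Dating window: the latest signature is 19 days after the earliest; the limit is 20 days. Within the window.

Effective — both the signature and dating-window requirements are satisfied.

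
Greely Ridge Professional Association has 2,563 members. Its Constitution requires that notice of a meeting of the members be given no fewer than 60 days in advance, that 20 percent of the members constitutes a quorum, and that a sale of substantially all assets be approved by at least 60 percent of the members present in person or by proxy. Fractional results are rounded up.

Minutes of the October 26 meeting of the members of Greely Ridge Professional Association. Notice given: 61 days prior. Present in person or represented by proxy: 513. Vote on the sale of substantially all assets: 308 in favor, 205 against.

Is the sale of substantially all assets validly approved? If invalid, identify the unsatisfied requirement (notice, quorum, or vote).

Notice: 61 days given; 60 required. Satisfied.
Quorum: 20% of 2,563 = 512.60, rounded up to 513; 513 present. Satisfied.
Vote: requires three-fifths of those present (513); 3/5 of 513 = 307.80, rounded up to 308, so 308 needed; 308 in favor. Satisfied.

Valid — all requirements satisfied.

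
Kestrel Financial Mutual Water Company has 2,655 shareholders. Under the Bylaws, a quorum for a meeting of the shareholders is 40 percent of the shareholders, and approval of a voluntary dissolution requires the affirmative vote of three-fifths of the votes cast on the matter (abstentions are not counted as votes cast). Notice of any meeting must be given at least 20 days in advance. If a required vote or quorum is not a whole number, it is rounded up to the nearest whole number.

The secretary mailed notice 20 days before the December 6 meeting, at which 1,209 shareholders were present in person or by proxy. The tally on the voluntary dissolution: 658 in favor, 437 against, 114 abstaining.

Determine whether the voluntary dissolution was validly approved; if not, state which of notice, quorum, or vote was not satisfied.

Valid — all requirements satisfied.

Notice: 20 days given; 20 required. Satisfied.
Quorum: 40% of 2,655 = 1,062; 1,209 present. Satisfied.
Vote: requires three-fifths of the votes cast (1,209 − 114 abstaining = 1,095); 3/5 of 1095 = 657, so 657 needed; 658 in favor. Satisfied.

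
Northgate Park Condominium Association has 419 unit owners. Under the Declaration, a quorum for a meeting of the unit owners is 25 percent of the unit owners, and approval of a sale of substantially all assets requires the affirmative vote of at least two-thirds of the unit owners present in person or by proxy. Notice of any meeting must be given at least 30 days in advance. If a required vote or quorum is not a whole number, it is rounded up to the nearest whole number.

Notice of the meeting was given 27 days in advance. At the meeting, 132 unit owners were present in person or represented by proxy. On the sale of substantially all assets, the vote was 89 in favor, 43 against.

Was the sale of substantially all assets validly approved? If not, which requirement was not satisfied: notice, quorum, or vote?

Notice: 27 days given; 30 required. Not satisfied.
Quorum: 25% of 419 = 104.75, rounded up to 105; 132 present. Satisfied.
Vote: requires two-thirds of those present (132); 2/3 of 132 = 88, so 88 needed; 89 in favor. Satisfied.

Invalid — notice requirement not satisfied.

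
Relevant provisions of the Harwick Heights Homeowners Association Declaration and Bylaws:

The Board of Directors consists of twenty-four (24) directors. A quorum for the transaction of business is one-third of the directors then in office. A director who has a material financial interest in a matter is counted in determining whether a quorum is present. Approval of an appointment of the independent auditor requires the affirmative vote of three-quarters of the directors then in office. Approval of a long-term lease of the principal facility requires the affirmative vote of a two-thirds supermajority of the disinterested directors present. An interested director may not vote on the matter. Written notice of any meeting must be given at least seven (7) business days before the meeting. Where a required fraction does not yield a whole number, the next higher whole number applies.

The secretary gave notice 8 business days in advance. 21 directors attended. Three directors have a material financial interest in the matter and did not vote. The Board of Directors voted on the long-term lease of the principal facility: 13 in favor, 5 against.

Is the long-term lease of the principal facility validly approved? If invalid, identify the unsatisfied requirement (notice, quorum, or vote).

Valid — all requirements satisfied.

Notice: 8 business days given; 7 required (8 ≥ 7). Satisfied.
Quorum: 21 present (interested directors count toward quorum); quorum is 8. Satisfied.
Vote: the long-term lease of the principal facility requires two-thirds of the disinterested directors present (21 − 3 = 18). 2/3 of 18 = 12, so 12 affirmative votes are needed; 13 voted in favor. Satisfied.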